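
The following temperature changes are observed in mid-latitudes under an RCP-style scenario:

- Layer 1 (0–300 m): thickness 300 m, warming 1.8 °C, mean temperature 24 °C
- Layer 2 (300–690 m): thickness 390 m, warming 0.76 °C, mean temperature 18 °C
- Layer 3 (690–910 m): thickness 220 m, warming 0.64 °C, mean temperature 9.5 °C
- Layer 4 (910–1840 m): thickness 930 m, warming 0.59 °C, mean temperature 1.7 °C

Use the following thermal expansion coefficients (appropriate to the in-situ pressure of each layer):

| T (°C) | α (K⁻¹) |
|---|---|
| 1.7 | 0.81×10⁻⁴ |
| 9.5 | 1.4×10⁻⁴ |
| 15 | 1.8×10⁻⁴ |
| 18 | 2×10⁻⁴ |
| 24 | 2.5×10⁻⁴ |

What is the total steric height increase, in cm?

Layer 1 at 24 °C → α = 2.5×10⁻⁴ K⁻¹
Layer 2 at 18 °C → α = 2×10⁻⁴ K⁻¹
Layer 3 at 9.5 °C → α = 1.4×10⁻⁴ K⁻¹
Layer 4 at 1.7 °C → α = 0.81×10⁻⁴ K⁻¹
300 × 2.5×10⁻⁴ × 1.8 = 0.13500 m
300–690 m: 0.76 × 390 × 2×10⁻⁴ = 0.05928 m
0.64 × 220 × 1.4×10⁻⁴ = 0.019712 m
Layer 4: 930 × 0.59 × 0.81×10⁻⁴ = 0.0444447 m
Δh = 0.13500 + 0.05928 + 0.019712 + 0.0444447 = 0.2584367 m

Δh ≈ 26 cm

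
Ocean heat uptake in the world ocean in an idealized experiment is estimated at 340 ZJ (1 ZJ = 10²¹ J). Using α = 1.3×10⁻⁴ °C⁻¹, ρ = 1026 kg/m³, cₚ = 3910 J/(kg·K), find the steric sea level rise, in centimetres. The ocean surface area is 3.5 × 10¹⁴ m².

Per unit area: Q = 340×10²¹ / (3.5×10¹⁴) ≈ 9.714×10⁸ J/m²
Δh = αQ/(ρcₚ) = 1.3×10⁻⁴ × 9.714×10⁸ / (1026 × 3910) ≈ 0.031479 m

3.15 cm of thermosteric rise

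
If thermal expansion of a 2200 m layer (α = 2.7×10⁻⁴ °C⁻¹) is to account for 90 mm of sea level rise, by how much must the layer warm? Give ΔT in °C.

ΔT = Δh/(αH) = 0.09 / (2.7×10⁻⁴ × 2200) ≈ 0.1515 °C

about 0.152 °C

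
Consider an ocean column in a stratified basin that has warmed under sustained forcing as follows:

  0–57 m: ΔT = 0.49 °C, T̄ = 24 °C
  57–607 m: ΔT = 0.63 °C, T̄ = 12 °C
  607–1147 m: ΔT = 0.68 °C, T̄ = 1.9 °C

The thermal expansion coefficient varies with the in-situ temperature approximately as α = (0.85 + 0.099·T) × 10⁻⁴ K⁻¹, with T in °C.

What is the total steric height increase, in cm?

12 cm of thermosteric rise

Layer 1: α = (0.85 + 0.099×24)×10⁻⁴ = 3.226×10⁻⁴ K⁻¹
Layer 2: α = (0.85 + 0.099×12)×10⁻⁴ = 2.038×10⁻⁴ K⁻¹
Layer 3: α = (0.85 + 0.099×1.9)×10⁻⁴ = 1.0381×10⁻⁴ K⁻¹
3.226×10⁻⁴ × 0.49 × 57 = 0.009010218 m
57–607 m: 550 × 2.038×10⁻⁴ × 0.63 = 0.0706167 m
607–1147 m: 1.0381×10⁻⁴ × 540 × 0.68 = 0.038119032 m
Δh = 0.009010218 + 0.0706167 + 0.038119032 = 0.11774595 m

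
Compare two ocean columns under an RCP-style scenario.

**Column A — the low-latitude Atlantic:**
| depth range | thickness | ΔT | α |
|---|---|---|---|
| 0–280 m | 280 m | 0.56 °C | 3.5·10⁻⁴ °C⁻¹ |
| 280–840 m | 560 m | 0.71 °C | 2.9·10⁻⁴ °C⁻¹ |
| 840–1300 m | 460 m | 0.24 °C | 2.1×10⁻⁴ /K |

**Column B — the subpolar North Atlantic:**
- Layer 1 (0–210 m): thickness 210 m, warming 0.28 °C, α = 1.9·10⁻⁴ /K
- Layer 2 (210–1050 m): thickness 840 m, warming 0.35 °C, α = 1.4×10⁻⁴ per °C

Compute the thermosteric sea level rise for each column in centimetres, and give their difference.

A 3.5×10⁻⁴ × 280 × 0.56 = 0.05488 m
A 280–840 m: 2.9×10⁻⁴ × 0.71 × 560 = 0.115304 m
A 0.24 × 460 × 2.1×10⁻⁴ = 0.023184 m
A total: 0.193368 m
B 0.28 × 210 × 1.9×10⁻⁴ = 0.011172 m
B 840 × 0.35 × 1.4×10⁻⁴ = 0.04116 m
B total: 0.052332 m
Difference: 0.193368 − 0.052332 = 0.141036 m

A: 19.3 cm; B: 5.23 cm; difference 14.1 cm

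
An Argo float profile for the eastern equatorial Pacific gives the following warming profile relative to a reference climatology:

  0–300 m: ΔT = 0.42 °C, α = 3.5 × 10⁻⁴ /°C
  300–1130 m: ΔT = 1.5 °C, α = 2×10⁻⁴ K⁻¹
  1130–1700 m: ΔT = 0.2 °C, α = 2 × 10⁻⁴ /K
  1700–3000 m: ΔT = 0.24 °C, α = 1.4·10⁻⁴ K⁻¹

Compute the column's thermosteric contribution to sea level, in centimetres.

about 36.0 cm

3.5×10⁻⁴ × 0.42 × 300 = 0.04410 m
Layer 2: 830 × 1.5 × 2×10⁻⁴ = 0.24900 m
1130–1700 m: 0.2 × 570 × 2×10⁻⁴ = 0.02280 m
1300 × 1.4×10⁻⁴ × 0.24 = 0.04368 m
Δh = 0.04410 + 0.24900 + 0.02280 + 0.04368 = 0.35958 m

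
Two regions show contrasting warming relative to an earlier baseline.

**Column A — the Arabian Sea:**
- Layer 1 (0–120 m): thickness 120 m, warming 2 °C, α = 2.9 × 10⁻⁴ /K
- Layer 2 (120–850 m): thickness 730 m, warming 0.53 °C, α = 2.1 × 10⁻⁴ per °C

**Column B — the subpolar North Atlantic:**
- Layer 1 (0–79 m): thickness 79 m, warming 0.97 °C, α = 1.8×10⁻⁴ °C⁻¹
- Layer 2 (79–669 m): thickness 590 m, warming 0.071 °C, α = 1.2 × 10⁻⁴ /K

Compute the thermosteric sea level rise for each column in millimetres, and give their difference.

Δh_A ≈ 151 mm, Δh_B ≈ 18.8 mm; difference ≈ 132 mm

A 120 × 2 × 2.9×10⁻⁴ = 0.06960 m
A Layer 2: 2.1×10⁻⁴ × 0.53 × 730 = 0.081249 m
A total: 0.150849 m
B 1.8×10⁻⁴ × 79 × 0.97 = 0.0137934 m
B Layer 2: 1.2×10⁻⁴ × 0.071 × 590 = 0.0050268 m
B total: 0.0188202 m
Difference: 0.150849 − 0.0188202 = 0.1320288 m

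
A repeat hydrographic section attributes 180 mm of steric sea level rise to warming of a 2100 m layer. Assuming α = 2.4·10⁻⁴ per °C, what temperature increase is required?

ΔT = Δh/(αH) = 0.18 / (2.4×10⁻⁴ × 2100) ≈ 0.3571 K

ΔT ≈ 0.357 K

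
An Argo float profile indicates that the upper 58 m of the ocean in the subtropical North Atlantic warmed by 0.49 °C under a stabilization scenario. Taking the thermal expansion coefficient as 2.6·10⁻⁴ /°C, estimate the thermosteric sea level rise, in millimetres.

Δh = 7.39 mm

Δh = αΔT·H = 2.6×10⁻⁴ × 0.49 × 58 = 0.0073892 m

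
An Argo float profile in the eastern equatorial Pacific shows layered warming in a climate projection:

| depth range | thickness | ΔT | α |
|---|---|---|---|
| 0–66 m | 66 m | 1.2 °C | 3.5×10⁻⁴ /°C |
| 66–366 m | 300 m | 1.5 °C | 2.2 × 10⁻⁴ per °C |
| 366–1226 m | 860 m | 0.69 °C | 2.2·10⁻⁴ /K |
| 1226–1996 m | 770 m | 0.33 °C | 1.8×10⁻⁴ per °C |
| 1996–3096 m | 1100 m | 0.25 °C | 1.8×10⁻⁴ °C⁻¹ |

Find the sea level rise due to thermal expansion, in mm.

Δh ≈ 350 mm

Layer 1: 1.2 × 3.5×10⁻⁴ × 66 = 0.02772 m
66–366 m: 1.5 × 2.2×10⁻⁴ × 300 = 0.09900 m
2.2×10⁻⁴ × 860 × 0.69 = 0.130548 m
770 × 0.33 × 1.8×10⁻⁴ = 0.045738 m
Layer 5: 1.8×10⁻⁴ × 0.25 × 1100 = 0.04950 m
Δh = 0.02772 + 0.09900 + 0.130548 + 0.045738 + 0.04950 = 0.352506 m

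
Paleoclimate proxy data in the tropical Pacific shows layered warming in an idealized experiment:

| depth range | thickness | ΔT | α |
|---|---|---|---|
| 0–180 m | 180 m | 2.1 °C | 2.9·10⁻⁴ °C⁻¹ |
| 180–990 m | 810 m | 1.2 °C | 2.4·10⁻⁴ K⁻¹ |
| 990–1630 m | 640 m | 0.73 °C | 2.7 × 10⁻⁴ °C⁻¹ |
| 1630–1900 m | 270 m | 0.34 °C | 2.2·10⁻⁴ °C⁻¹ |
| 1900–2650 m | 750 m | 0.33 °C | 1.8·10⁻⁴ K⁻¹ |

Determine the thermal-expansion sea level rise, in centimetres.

Layer 1: 2.1 × 2.9×10⁻⁴ × 180 = 0.10962 m
Layer 2: 1.2 × 2.4×10⁻⁴ × 810 = 0.23328 m
0.73 × 640 × 2.7×10⁻⁴ = 0.126144 m
Layer 4: 2.2×10⁻⁴ × 0.34 × 270 = 0.020196 m
1.8×10⁻⁴ × 750 × 0.33 = 0.04455 m
Δh = 0.10962 + 0.23328 + 0.126144 + 0.020196 + 0.04455 = 0.53379 m

Δh = 53.4 cm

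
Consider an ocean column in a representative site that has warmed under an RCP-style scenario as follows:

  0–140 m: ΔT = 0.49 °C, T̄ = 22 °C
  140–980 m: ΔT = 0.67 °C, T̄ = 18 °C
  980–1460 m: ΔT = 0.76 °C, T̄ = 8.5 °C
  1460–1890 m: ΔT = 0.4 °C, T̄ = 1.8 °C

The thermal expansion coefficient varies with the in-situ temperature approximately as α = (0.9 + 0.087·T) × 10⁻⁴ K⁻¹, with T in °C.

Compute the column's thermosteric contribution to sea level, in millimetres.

240 mm of thermosteric rise

Layer 1: α = (0.9 + 0.087×22)×10⁻⁴ = 2.814×10⁻⁴ K⁻¹
Layer 2: α = (0.9 + 0.087×18)×10⁻⁴ = 2.466×10⁻⁴ K⁻¹
Layer 3: α = (0.9 + 0.087×8.5)×10⁻⁴ = 1.6395×10⁻⁴ K⁻¹
Layer 4: α = (0.9 + 0.087×1.8)×10⁻⁴ = 1.0566×10⁻⁴ K⁻¹
Layer 1: 0.49 × 2.814×10⁻⁴ × 140 = 0.01930404 m
840 × 0.67 × 2.466×10⁻⁴ = 0.13878648 m
480 × 1.6395×10⁻⁴ × 0.76 = 0.05980896 m
0.4 × 430 × 1.0566×10⁻⁴ = 0.01817352 m
Δh = 0.01930404 + 0.13878648 + 0.05980896 + 0.01817352 = 0.236073 m ≈ 240 mm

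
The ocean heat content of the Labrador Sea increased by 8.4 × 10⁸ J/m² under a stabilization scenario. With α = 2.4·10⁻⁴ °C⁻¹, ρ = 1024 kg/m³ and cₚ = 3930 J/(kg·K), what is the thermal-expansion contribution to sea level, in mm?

Δh = αQ/(ρcₚ) = 2.4×10⁻⁴ × 8.4×10⁸ / (1024 × 3930) ≈ 0.050095 m

50.1 mm of thermosteric rise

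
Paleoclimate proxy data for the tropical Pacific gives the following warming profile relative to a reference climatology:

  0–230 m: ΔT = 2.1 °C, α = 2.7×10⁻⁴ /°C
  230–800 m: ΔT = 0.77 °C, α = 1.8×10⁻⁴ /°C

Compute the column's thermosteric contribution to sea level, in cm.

2.7×10⁻⁴ × 230 × 2.1 = 0.13041 m
0.77 × 570 × 1.8×10⁻⁴ = 0.079002 m
Δh = 0.13041 + 0.079002 = 0.209412 m ≈ 21 cm

Δh = 21 cm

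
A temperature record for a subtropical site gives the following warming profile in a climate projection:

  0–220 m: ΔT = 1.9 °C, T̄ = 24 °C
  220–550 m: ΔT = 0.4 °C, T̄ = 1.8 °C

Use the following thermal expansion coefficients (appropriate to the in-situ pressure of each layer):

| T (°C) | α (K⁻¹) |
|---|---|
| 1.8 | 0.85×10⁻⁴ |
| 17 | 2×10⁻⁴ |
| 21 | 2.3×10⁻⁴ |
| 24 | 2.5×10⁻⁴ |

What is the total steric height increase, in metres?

Layer 1 at 24 °C → α = 2.5×10⁻⁴ K⁻¹
Layer 2 at 1.8 °C → α = 0.85×10⁻⁴ K⁻¹
Layer 1: 1.9 × 2.5×10⁻⁴ × 220 = 0.10450 m
0.4 × 330 × 0.85×10⁻⁴ = 0.01122 m
Δh = 0.10450 + 0.01122 = 0.11572 m

Δh = 0.12 m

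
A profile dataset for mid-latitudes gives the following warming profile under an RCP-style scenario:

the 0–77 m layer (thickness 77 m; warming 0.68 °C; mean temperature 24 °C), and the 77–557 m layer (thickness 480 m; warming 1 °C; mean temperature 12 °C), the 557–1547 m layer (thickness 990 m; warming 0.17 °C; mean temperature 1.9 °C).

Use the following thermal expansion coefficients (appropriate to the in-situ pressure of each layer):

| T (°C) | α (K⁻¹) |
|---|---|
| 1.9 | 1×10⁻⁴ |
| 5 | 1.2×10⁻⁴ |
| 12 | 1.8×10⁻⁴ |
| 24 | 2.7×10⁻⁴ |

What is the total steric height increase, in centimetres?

Layer 1 at 24 °C → α = 2.7×10⁻⁴ K⁻¹
Layer 2 at 12 °C → α = 1.8×10⁻⁴ K⁻¹
Layer 3 at 1.9 °C → α = 1×10⁻⁴ K⁻¹
Layer 1: 2.7×10⁻⁴ × 0.68 × 77 = 0.0141372 m
Layer 2: 1.8×10⁻⁴ × 480 × 1 = 0.08640 m
1×10⁻⁴ × 990 × 0.17 = 0.01683 m
Δh = 0.0141372 + 0.08640 + 0.01683 = 0.1173672 m

Δh = 11.7 cm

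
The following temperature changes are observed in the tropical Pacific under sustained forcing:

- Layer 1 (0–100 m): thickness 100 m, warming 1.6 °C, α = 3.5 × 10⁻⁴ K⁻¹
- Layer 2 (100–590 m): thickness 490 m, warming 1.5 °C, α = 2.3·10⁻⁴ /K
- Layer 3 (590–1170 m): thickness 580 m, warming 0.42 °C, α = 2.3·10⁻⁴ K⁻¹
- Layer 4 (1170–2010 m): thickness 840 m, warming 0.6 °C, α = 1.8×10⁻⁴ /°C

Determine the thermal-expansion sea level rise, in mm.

Layer 1: 3.5×10⁻⁴ × 1.6 × 100 = 0.05600 m
Layer 2: 1.5 × 2.3×10⁻⁴ × 490 = 0.16905 m
590–1170 m: 0.42 × 580 × 2.3×10⁻⁴ = 0.056028 m
1170–2010 m: 0.6 × 1.8×10⁻⁴ × 840 = 0.09072 m
Δh = 0.05600 + 0.16905 + 0.056028 + 0.09072 = 0.371798 m

Δh = 370 mm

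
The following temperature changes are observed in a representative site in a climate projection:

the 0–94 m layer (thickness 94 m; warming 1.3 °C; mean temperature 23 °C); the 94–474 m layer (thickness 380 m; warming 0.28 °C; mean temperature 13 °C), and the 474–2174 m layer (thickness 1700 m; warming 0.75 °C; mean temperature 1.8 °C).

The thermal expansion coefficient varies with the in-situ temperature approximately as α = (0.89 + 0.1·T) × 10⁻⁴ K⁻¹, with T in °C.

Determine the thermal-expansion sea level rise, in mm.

Layer 1: α = (0.89 + 0.1×23)×10⁻⁴ = 3.19×10⁻⁴ K⁻¹
Layer 2: α = (0.89 + 0.1×13)×10⁻⁴ = 2.19×10⁻⁴ K⁻¹
Layer 3: α = (0.89 + 0.1×1.8)×10⁻⁴ = 1.07×10⁻⁴ K⁻¹
Layer 1: 1.3 × 3.19×10⁻⁴ × 94 = 0.0389818 m
94–474 m: 0.28 × 380 × 2.19×10⁻⁴ = 0.0233016 m
474–2174 m: 1700 × 0.75 × 1.07×10⁻⁴ = 0.136425 m
Δh = 0.0389818 + 0.0233016 + 0.136425 = 0.1987084 m

Δh = 200 mm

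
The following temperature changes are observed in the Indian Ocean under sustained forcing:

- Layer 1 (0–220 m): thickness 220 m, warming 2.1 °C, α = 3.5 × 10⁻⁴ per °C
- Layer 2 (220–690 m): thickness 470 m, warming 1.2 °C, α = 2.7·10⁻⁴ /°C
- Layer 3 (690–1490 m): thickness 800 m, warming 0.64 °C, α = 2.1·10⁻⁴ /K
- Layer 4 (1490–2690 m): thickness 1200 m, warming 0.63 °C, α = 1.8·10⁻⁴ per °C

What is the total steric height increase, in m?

about 0.558 m

0–220 m: 3.5×10⁻⁴ × 220 × 2.1 = 0.16170 m
220–690 m: 470 × 2.7×10⁻⁴ × 1.2 = 0.15228 m
Layer 3: 800 × 2.1×10⁻⁴ × 0.64 = 0.10752 m
1200 × 1.8×10⁻⁴ × 0.63 = 0.13608 m
Δh = 0.16170 + 0.15228 + 0.10752 + 0.13608 = 0.55758 m ≈ 0.558 m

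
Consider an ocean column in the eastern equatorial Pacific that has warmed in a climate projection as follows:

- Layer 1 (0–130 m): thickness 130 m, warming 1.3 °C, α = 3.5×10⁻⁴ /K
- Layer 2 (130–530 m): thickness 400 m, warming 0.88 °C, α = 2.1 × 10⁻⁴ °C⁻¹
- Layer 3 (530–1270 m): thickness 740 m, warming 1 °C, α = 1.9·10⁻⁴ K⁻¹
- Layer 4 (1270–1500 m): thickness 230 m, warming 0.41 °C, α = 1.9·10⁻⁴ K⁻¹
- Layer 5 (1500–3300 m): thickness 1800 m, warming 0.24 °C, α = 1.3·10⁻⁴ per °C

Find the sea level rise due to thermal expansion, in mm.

about 348 mm

0–130 m: 3.5×10⁻⁴ × 1.3 × 130 = 0.05915 m
130–530 m: 400 × 0.88 × 2.1×10⁻⁴ = 0.07392 m
530–1270 m: 1 × 740 × 1.9×10⁻⁴ = 0.14060 m
1.9×10⁻⁴ × 230 × 0.41 = 0.017917 m
1800 × 1.3×10⁻⁴ × 0.24 = 0.05616 m
Δh = 0.05915 + 0.07392 + 0.14060 + 0.017917 + 0.05616 = 0.347747 m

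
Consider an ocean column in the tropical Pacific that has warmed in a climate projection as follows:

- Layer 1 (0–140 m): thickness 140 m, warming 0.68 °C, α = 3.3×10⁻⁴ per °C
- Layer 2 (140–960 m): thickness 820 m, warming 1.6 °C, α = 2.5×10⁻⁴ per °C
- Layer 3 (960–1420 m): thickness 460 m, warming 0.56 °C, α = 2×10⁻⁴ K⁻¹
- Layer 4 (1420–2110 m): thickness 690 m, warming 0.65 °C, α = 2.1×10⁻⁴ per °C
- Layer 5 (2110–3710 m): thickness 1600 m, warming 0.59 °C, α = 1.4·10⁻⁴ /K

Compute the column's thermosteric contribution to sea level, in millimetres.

about 637 mm

3.3×10⁻⁴ × 0.68 × 140 = 0.031416 m
Layer 2: 2.5×10⁻⁴ × 820 × 1.6 = 0.32800 m
2×10⁻⁴ × 0.56 × 460 = 0.05152 m
Layer 4: 690 × 2.1×10⁻⁴ × 0.65 = 0.094185 m
2110–3710 m: 1.4×10⁻⁴ × 0.59 × 1600 = 0.13216 m
Δh = 0.031416 + 0.32800 + 0.05152 + 0.094185 + 0.13216 = 0.637281 m ≈ 637 mm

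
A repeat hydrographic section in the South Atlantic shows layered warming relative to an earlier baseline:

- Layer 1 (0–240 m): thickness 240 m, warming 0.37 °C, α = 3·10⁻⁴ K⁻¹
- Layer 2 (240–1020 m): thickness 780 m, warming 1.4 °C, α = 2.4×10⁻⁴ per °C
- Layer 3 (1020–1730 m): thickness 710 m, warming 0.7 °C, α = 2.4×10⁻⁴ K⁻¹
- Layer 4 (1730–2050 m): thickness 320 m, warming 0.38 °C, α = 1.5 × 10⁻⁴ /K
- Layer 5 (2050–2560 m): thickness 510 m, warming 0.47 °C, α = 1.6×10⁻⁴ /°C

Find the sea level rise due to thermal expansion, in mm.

0.37 × 240 × 3×10⁻⁴ = 0.02664 m
240–1020 m: 780 × 2.4×10⁻⁴ × 1.4 = 0.26208 m
Layer 3: 710 × 2.4×10⁻⁴ × 0.7 = 0.11928 m
0.38 × 1.5×10⁻⁴ × 320 = 0.01824 m
2050–2560 m: 510 × 1.6×10⁻⁴ × 0.47 = 0.038352 m
Δh = 0.02664 + 0.26208 + 0.11928 + 0.01824 + 0.038352 = 0.464592 m ≈ 460 mm

about 460 mm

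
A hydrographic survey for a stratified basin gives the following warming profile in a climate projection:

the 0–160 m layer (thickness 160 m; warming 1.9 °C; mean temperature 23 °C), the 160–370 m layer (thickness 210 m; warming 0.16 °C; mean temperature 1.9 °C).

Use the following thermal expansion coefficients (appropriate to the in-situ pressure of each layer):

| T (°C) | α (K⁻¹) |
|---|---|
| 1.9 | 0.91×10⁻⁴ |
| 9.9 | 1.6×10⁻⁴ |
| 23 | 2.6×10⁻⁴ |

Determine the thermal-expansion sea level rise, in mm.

Layer 1 at 23 °C → α = 2.6×10⁻⁴ K⁻¹
Layer 2 at 1.9 °C → α = 0.91×10⁻⁴ K⁻¹
Layer 1: 1.9 × 2.6×10⁻⁴ × 160 = 0.07904 m
160–370 m: 210 × 0.91×10⁻⁴ × 0.16 = 0.0030576 m
Δh = 0.07904 + 0.0030576 = 0.0820976 m

Δh ≈ 82.1 mm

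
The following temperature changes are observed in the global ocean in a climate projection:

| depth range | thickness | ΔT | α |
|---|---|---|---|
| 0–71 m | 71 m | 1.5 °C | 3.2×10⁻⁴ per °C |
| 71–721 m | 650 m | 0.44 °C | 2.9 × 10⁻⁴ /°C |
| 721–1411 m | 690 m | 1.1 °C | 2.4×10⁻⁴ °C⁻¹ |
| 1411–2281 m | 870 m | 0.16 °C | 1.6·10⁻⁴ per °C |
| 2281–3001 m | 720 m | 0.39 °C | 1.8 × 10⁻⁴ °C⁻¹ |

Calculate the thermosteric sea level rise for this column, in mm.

Layer 1: 3.2×10⁻⁴ × 71 × 1.5 = 0.03408 m
Layer 2: 650 × 0.44 × 2.9×10⁻⁴ = 0.08294 m
690 × 2.4×10⁻⁴ × 1.1 = 0.18216 m
0.16 × 1.6×10⁻⁴ × 870 = 0.022272 m
2281–3001 m: 1.8×10⁻⁴ × 720 × 0.39 = 0.050544 m
Δh = 0.03408 + 0.08294 + 0.18216 + 0.022272 + 0.050544 = 0.371996 m

372 mm of thermosteric rise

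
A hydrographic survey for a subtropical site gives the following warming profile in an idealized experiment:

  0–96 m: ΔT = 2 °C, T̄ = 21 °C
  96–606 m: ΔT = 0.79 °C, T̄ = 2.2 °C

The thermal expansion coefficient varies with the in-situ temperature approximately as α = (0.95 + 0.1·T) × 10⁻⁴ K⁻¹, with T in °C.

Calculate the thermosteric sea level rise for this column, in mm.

Layer 1: α = (0.95 + 0.1×21)×10⁻⁴ = 3.05×10⁻⁴ K⁻¹
Layer 2: α = (0.95 + 0.1×2.2)×10⁻⁴ = 1.17×10⁻⁴ K⁻¹
Layer 1: 96 × 2 × 3.05×10⁻⁴ = 0.05856 m
96–606 m: 510 × 1.17×10⁻⁴ × 0.79 = 0.0471393 m
Δh = 0.05856 + 0.0471393 = 0.1056993 m

Δh ≈ 106 mm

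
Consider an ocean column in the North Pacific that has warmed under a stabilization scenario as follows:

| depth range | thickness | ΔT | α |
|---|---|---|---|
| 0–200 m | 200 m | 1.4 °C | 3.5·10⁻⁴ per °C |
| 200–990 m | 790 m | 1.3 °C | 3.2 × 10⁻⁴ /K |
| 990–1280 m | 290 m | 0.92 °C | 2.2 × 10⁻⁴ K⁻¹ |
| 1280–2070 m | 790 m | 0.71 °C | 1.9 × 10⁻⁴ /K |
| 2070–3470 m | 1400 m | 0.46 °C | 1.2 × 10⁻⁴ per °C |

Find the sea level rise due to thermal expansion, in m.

0.669 m of thermosteric rise

3.5×10⁻⁴ × 200 × 1.4 = 0.09800 m
Layer 2: 1.3 × 3.2×10⁻⁴ × 790 = 0.32864 m
290 × 2.2×10⁻⁴ × 0.92 = 0.058696 m
1280–2070 m: 790 × 1.9×10⁻⁴ × 0.71 = 0.106571 m
0.46 × 1.2×10⁻⁴ × 1400 = 0.07728 m
Δh = 0.09800 + 0.32864 + 0.058696 + 0.106571 + 0.07728 = 0.669187 m ≈ 0.669 m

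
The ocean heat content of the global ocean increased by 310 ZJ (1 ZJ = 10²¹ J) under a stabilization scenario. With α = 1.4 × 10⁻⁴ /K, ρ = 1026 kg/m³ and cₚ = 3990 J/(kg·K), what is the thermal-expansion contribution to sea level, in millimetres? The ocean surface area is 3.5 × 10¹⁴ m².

about 30.3 mm

Per unit area: Q = 310×10²¹ / (3.5×10¹⁴) ≈ 8.857×10⁸ J/m²
Δh = αQ/(ρcₚ) = 1.4×10⁻⁴ × 8.857×10⁸ / (1026 × 3990) ≈ 0.03029 m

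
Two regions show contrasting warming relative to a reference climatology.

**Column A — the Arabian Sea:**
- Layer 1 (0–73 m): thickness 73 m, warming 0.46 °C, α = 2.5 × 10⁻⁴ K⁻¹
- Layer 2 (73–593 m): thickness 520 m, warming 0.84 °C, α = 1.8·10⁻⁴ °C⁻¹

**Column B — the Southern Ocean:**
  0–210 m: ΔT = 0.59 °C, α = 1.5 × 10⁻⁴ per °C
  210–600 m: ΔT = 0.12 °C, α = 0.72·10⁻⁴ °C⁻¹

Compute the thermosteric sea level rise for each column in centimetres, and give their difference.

Δh_A ≈ 8.7 cm, Δh_B ≈ 2.2 cm; difference ≈ 6.5 cm

A Layer 1: 2.5×10⁻⁴ × 73 × 0.46 = 0.008395 m
A Layer 2: 1.8×10⁻⁴ × 520 × 0.84 = 0.078624 m
A total: 0.087019 m
B 0–210 m: 1.5×10⁻⁴ × 0.59 × 210 = 0.018585 m
B 0.12 × 0.72×10⁻⁴ × 390 = 0.0033696 m
B total: 0.0219546 m
Difference: 0.087019 − 0.0219546 = 0.0650644 m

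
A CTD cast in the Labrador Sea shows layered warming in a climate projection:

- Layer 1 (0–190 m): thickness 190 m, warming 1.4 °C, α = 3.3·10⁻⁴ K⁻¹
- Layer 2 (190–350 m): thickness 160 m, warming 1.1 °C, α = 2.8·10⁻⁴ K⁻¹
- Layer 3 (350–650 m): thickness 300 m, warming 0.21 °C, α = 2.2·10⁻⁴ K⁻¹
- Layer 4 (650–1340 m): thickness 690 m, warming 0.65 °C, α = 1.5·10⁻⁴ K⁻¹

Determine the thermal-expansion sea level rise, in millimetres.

1.4 × 3.3×10⁻⁴ × 190 = 0.08778 m
190–350 m: 2.8×10⁻⁴ × 1.1 × 160 = 0.04928 m
350–650 m: 0.21 × 300 × 2.2×10⁻⁴ = 0.01386 m
1.5×10⁻⁴ × 690 × 0.65 = 0.067275 m
Δh = 0.08778 + 0.04928 + 0.01386 + 0.067275 = 0.218195 m

218 mm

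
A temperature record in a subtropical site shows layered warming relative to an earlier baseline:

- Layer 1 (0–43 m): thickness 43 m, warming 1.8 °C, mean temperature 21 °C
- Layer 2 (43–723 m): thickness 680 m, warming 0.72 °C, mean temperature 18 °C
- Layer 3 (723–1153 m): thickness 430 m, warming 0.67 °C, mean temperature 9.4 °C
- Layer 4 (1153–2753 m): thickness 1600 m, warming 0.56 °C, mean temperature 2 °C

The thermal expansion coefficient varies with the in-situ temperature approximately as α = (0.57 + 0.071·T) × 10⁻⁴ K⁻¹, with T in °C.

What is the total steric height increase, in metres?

Δh ≈ 0.21 m

Layer 1: α = (0.57 + 0.071×21)×10⁻⁴ = 2.061×10⁻⁴ K⁻¹
Layer 2: α = (0.57 + 0.071×18)×10⁻⁴ = 1.848×10⁻⁴ K⁻¹
Layer 3: α = (0.57 + 0.071×9.4)×10⁻⁴ = 1.2374×10⁻⁴ K⁻¹
Layer 4: α = (0.57 + 0.071×2)×10⁻⁴ = 0.712×10⁻⁴ K⁻¹
2.061×10⁻⁴ × 43 × 1.8 = 0.01595214 m
Layer 2: 1.848×10⁻⁴ × 0.72 × 680 = 0.09047808 m
0.67 × 1.2374×10⁻⁴ × 430 = 0.035649494 m
1153–2753 m: 0.56 × 0.712×10⁻⁴ × 1600 = 0.0637952 m
Δh = 0.01595214 + 0.09047808 + 0.035649494 + 0.0637952 = 0.205874914 m ≈ 0.21 m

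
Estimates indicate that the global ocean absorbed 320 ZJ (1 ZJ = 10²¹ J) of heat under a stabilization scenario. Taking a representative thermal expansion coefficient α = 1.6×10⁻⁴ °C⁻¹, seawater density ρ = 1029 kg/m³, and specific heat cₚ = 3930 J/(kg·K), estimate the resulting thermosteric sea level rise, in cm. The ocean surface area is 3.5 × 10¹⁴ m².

Per unit area: Q = 320×10²¹ / (3.5×10¹⁴) ≈ 9.143×10⁸ J/m²
Δh = αQ/(ρcₚ) = 1.6×10⁻⁴ × 9.143×10⁸ / (1029 × 3930) ≈ 0.036174 m

Δh = 3.62 cm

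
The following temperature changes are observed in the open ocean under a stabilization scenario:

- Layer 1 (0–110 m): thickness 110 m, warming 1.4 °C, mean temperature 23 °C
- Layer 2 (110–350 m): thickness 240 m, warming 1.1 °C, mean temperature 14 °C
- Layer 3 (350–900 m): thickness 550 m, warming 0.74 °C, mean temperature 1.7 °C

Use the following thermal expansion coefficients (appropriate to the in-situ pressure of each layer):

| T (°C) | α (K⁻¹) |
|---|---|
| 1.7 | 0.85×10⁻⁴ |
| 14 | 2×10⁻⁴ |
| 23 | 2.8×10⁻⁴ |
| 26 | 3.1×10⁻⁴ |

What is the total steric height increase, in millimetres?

Layer 1 at 23 °C → α = 2.8×10⁻⁴ K⁻¹
Layer 2 at 14 °C → α = 2×10⁻⁴ K⁻¹
Layer 3 at 1.7 °C → α = 0.85×10⁻⁴ K⁻¹
Layer 1: 1.4 × 110 × 2.8×10⁻⁴ = 0.04312 m
110–350 m: 1.1 × 2×10⁻⁴ × 240 = 0.05280 m
0.85×10⁻⁴ × 0.74 × 550 = 0.034595 m
Δh = 0.04312 + 0.05280 + 0.034595 = 0.130515 m ≈ 131 mm

131 mm of thermosteric rise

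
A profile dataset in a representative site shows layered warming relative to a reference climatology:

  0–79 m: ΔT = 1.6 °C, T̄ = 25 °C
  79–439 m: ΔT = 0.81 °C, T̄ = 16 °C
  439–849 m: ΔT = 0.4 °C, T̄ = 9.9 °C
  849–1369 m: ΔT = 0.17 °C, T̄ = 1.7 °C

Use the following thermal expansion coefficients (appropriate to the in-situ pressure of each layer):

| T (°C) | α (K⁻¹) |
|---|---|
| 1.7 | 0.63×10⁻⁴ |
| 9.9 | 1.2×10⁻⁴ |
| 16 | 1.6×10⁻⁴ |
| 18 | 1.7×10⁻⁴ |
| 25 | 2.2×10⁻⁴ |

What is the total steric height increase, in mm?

Layer 1 at 25 °C → α = 2.2×10⁻⁴ K⁻¹
Layer 2 at 16 °C → α = 1.6×10⁻⁴ K⁻¹
Layer 3 at 9.9 °C → α = 1.2×10⁻⁴ K⁻¹
Layer 4 at 1.7 °C → α = 0.63×10⁻⁴ K⁻¹
0–79 m: 79 × 2.2×10⁻⁴ × 1.6 = 0.027808 m
79–439 m: 360 × 1.6×10⁻⁴ × 0.81 = 0.046656 m
439–849 m: 410 × 1.2×10⁻⁴ × 0.4 = 0.01968 m
Layer 4: 0.63×10⁻⁴ × 0.17 × 520 = 0.0055692 m
Δh = 0.027808 + 0.046656 + 0.01968 + 0.0055692 = 0.0997132 m

about 99.7 mm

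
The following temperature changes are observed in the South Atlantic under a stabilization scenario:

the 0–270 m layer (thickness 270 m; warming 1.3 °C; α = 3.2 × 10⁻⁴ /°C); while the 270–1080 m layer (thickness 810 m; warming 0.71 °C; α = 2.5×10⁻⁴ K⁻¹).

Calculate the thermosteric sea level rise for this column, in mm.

0–270 m: 270 × 3.2×10⁻⁴ × 1.3 = 0.11232 m
810 × 2.5×10⁻⁴ × 0.71 = 0.143775 m
Δh = 0.11232 + 0.143775 = 0.256095 m ≈ 256 mm

256 mm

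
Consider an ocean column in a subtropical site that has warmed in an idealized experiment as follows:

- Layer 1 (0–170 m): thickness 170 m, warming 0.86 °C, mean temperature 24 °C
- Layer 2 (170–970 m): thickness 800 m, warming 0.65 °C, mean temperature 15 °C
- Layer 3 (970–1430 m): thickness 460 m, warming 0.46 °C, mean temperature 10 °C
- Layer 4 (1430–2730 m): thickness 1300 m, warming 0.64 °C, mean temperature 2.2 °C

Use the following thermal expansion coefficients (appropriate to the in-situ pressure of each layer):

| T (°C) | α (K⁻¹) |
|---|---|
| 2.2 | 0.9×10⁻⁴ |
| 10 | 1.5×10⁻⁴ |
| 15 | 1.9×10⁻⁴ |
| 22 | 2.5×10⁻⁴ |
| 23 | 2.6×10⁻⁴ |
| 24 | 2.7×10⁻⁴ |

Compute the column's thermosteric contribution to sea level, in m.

Layer 1 at 24 °C → α = 2.7×10⁻⁴ K⁻¹
Layer 2 at 15 °C → α = 1.9×10⁻⁴ K⁻¹
Layer 3 at 10 °C → α = 1.5×10⁻⁴ K⁻¹
Layer 4 at 2.2 °C → α = 0.9×10⁻⁴ K⁻¹
Layer 1: 170 × 0.86 × 2.7×10⁻⁴ = 0.039474 m
170–970 m: 1.9×10⁻⁴ × 0.65 × 800 = 0.09880 m
Layer 3: 1.5×10⁻⁴ × 460 × 0.46 = 0.03174 m
Layer 4: 0.9×10⁻⁴ × 1300 × 0.64 = 0.07488 m
Δh = 0.039474 + 0.09880 + 0.03174 + 0.07488 = 0.244894 m ≈ 0.245 m

0.245 m of thermosteric rise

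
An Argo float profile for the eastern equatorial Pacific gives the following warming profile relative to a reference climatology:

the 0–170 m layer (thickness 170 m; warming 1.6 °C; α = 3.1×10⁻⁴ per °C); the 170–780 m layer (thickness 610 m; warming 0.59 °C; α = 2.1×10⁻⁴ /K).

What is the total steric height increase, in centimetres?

about 16.0 cm

Layer 1: 3.1×10⁻⁴ × 1.6 × 170 = 0.08432 m
Layer 2: 2.1×10⁻⁴ × 610 × 0.59 = 0.075579 m
Δh = 0.08432 + 0.075579 = 0.159899 m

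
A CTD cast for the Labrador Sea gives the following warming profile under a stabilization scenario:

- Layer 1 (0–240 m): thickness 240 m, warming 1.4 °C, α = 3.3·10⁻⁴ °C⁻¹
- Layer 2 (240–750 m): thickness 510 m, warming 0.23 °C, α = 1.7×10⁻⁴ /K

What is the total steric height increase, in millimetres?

1.4 × 240 × 3.3×10⁻⁴ = 0.11088 m
240–750 m: 1.7×10⁻⁴ × 510 × 0.23 = 0.019941 m
Δh = 0.11088 + 0.019941 = 0.130821 m ≈ 131 mm

Δh ≈ 131 mm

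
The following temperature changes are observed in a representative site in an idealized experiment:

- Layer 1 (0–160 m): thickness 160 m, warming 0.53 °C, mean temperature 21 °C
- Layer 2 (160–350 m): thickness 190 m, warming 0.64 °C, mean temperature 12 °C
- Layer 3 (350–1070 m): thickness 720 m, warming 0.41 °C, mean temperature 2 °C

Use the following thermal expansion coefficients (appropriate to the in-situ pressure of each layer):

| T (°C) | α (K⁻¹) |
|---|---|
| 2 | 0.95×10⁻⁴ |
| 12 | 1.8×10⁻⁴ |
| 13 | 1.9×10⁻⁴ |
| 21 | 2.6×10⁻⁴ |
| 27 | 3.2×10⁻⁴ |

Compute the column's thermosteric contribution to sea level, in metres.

0.0720 m

Layer 1 at 21 °C → α = 2.6×10⁻⁴ K⁻¹
Layer 2 at 12 °C → α = 1.8×10⁻⁴ K⁻¹
Layer 3 at 2 °C → α = 0.95×10⁻⁴ K⁻¹
2.6×10⁻⁴ × 0.53 × 160 = 0.022048 m
190 × 1.8×10⁻⁴ × 0.64 = 0.021888 m
350–1070 m: 720 × 0.95×10⁻⁴ × 0.41 = 0.028044 m
Δh = 0.022048 + 0.021888 + 0.028044 = 0.07198 m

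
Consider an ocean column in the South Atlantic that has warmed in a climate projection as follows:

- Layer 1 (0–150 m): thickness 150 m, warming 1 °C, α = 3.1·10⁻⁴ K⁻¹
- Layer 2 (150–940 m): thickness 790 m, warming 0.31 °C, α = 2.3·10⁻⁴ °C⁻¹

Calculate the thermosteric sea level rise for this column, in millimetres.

1 × 3.1×10⁻⁴ × 150 = 0.04650 m
Layer 2: 790 × 2.3×10⁻⁴ × 0.31 = 0.056327 m
Δh = 0.04650 + 0.056327 = 0.102827 m

103 mm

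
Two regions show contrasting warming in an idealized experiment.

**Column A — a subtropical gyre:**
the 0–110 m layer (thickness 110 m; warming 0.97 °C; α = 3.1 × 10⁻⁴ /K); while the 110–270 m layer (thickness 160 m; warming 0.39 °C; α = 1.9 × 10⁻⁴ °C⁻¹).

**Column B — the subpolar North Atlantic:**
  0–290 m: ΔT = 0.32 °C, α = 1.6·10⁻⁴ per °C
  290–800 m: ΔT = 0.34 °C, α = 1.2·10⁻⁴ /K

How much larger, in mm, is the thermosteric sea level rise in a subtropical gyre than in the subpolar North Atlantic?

9.3 mm larger

A 0–110 m: 3.1×10⁻⁴ × 110 × 0.97 = 0.033077 m
A Layer 2: 160 × 1.9×10⁻⁴ × 0.39 = 0.011856 m
A total: 0.044933 m
B 0–290 m: 0.32 × 1.6×10⁻⁴ × 290 = 0.014848 m
B 290–800 m: 1.2×10⁻⁴ × 510 × 0.34 = 0.020808 m
B total: 0.035656 m
Difference: 0.044933 − 0.035656 = 0.009277 m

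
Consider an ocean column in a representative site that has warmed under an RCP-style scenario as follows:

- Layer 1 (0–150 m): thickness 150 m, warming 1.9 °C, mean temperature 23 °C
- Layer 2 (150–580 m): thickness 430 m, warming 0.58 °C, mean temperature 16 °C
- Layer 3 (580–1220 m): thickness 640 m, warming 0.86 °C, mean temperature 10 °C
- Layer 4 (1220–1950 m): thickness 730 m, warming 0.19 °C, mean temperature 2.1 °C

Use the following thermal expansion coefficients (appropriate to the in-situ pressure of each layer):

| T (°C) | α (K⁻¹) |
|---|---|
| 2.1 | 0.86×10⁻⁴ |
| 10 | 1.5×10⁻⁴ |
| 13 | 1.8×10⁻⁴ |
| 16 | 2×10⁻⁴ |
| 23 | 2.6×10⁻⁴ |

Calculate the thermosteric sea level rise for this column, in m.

Δh = 0.22 m

Layer 1 at 23 °C → α = 2.6×10⁻⁴ K⁻¹
Layer 2 at 16 °C → α = 2×10⁻⁴ K⁻¹
Layer 3 at 10 °C → α = 1.5×10⁻⁴ K⁻¹
Layer 4 at 2.1 °C → α = 0.86×10⁻⁴ K⁻¹
150 × 1.9 × 2.6×10⁻⁴ = 0.07410 m
2×10⁻⁴ × 0.58 × 430 = 0.04988 m
580–1220 m: 0.86 × 640 × 1.5×10⁻⁴ = 0.08256 m
0.19 × 0.86×10⁻⁴ × 730 = 0.0119282 m
Δh = 0.07410 + 0.04988 + 0.08256 + 0.0119282 = 0.2184682 m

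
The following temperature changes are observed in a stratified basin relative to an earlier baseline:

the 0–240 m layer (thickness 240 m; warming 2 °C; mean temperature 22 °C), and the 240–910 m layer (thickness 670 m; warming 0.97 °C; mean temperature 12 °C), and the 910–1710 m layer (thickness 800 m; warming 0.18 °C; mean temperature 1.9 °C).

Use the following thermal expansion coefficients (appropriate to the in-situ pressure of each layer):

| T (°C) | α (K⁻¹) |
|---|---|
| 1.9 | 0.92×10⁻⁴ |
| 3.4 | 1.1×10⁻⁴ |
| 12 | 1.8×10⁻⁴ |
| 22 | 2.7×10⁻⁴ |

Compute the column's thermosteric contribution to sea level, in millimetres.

about 260 mm

Layer 1 at 22 °C → α = 2.7×10⁻⁴ K⁻¹
Layer 2 at 12 °C → α = 1.8×10⁻⁴ K⁻¹
Layer 3 at 1.9 °C → α = 0.92×10⁻⁴ K⁻¹
0–240 m: 240 × 2.7×10⁻⁴ × 2 = 0.12960 m
Layer 2: 0.97 × 670 × 1.8×10⁻⁴ = 0.116982 m
Layer 3: 0.92×10⁻⁴ × 0.18 × 800 = 0.013248 m
Δh = 0.12960 + 0.116982 + 0.013248 = 0.25983 m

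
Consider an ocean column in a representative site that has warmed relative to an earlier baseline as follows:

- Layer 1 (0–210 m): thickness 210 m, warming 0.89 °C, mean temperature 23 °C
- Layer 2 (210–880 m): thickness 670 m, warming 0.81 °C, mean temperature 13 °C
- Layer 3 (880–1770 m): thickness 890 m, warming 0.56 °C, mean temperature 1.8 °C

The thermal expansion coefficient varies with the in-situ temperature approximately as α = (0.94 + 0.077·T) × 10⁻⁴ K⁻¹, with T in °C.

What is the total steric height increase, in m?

Δh = 0.210 m

Layer 1: α = (0.94 + 0.077×23)×10⁻⁴ = 2.711×10⁻⁴ K⁻¹
Layer 2: α = (0.94 + 0.077×13)×10⁻⁴ = 1.941×10⁻⁴ K⁻¹
Layer 3: α = (0.94 + 0.077×1.8)×10⁻⁴ = 1.0786×10⁻⁴ K⁻¹
2.711×10⁻⁴ × 0.89 × 210 = 0.05066859 m
670 × 1.941×10⁻⁴ × 0.81 = 0.10533807 m
890 × 0.56 × 1.0786×10⁻⁴ = 0.053757424 m
Δh = 0.05066859 + 0.10533807 + 0.053757424 = 0.209764084 m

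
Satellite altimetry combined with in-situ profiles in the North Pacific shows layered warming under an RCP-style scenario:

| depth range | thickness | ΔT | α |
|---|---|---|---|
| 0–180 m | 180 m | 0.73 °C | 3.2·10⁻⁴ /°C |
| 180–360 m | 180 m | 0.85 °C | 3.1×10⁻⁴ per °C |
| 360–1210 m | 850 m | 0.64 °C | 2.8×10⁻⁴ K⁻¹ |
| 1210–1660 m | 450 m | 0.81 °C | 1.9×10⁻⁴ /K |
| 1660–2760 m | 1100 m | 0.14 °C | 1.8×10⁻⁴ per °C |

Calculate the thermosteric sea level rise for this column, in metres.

0–180 m: 180 × 3.2×10⁻⁴ × 0.73 = 0.042048 m
180 × 0.85 × 3.1×10⁻⁴ = 0.04743 m
360–1210 m: 850 × 2.8×10⁻⁴ × 0.64 = 0.15232 m
Layer 4: 1.9×10⁻⁴ × 450 × 0.81 = 0.069255 m
1660–2760 m: 0.14 × 1.8×10⁻⁴ × 1100 = 0.02772 m
Δh = 0.042048 + 0.04743 + 0.15232 + 0.069255 + 0.02772 = 0.338773 m

Δh ≈ 0.34 m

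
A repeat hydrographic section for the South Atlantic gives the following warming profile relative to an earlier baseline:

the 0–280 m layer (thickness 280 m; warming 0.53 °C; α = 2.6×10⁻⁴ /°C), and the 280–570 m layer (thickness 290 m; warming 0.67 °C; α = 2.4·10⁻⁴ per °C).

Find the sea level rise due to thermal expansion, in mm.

0–280 m: 0.53 × 280 × 2.6×10⁻⁴ = 0.038584 m
280–570 m: 290 × 2.4×10⁻⁴ × 0.67 = 0.046632 m
Δh = 0.038584 + 0.046632 = 0.085216 m

about 85.2 mm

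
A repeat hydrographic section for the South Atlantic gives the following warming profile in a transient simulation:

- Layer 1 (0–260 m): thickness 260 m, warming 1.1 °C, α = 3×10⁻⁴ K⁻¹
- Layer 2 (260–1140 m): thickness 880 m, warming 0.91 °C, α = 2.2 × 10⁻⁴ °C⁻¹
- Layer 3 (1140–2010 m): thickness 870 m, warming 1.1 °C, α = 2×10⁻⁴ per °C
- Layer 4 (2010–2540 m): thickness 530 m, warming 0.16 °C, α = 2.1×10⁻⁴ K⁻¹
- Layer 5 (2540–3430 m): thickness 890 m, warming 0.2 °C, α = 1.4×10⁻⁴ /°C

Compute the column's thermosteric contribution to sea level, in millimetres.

Layer 1: 3×10⁻⁴ × 1.1 × 260 = 0.08580 m
260–1140 m: 2.2×10⁻⁴ × 0.91 × 880 = 0.176176 m
1140–2010 m: 1.1 × 870 × 2×10⁻⁴ = 0.19140 m
2010–2540 m: 530 × 0.16 × 2.1×10⁻⁴ = 0.017808 m
Layer 5: 890 × 0.2 × 1.4×10⁻⁴ = 0.02492 m
Δh = 0.08580 + 0.176176 + 0.19140 + 0.017808 + 0.02492 = 0.496104 m

Δh ≈ 500 mm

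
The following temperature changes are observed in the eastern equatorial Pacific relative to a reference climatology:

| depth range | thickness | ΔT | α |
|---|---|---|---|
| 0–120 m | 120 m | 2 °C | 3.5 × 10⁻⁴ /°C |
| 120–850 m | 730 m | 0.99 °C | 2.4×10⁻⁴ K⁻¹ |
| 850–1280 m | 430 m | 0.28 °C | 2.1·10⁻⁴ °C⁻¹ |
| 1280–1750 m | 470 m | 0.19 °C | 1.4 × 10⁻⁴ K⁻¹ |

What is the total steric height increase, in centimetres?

3.5×10⁻⁴ × 120 × 2 = 0.08400 m
Layer 2: 730 × 2.4×10⁻⁴ × 0.99 = 0.173448 m
850–1280 m: 0.28 × 2.1×10⁻⁴ × 430 = 0.025284 m
1280–1750 m: 470 × 0.19 × 1.4×10⁻⁴ = 0.012502 m
Δh = 0.08400 + 0.173448 + 0.025284 + 0.012502 = 0.295234 m

29.5 cm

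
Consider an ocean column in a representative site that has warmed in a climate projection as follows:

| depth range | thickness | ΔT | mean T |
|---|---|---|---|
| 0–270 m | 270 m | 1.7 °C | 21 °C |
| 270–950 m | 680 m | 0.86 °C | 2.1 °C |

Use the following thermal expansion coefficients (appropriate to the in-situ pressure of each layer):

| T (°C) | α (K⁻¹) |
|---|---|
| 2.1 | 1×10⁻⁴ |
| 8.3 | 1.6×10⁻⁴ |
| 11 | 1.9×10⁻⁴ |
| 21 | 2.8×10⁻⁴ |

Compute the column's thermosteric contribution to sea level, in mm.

Layer 1 at 21 °C → α = 2.8×10⁻⁴ K⁻¹
Layer 2 at 2.1 °C → α = 1×10⁻⁴ K⁻¹
0–270 m: 1.7 × 270 × 2.8×10⁻⁴ = 0.12852 m
Layer 2: 680 × 0.86 × 1×10⁻⁴ = 0.05848 m
Δh = 0.12852 + 0.05848 = 0.18700 m

187 mm of thermosteric rise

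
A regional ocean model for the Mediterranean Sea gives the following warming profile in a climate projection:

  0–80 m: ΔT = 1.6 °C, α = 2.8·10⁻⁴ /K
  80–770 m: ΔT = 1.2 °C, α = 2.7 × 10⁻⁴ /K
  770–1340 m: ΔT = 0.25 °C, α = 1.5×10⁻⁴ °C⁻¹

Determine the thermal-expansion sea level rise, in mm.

281 mm of thermosteric rise

0–80 m: 2.8×10⁻⁴ × 80 × 1.6 = 0.03584 m
80–770 m: 690 × 2.7×10⁻⁴ × 1.2 = 0.22356 m
0.25 × 570 × 1.5×10⁻⁴ = 0.021375 m
Δh = 0.03584 + 0.22356 + 0.021375 = 0.280775 m ≈ 281 mm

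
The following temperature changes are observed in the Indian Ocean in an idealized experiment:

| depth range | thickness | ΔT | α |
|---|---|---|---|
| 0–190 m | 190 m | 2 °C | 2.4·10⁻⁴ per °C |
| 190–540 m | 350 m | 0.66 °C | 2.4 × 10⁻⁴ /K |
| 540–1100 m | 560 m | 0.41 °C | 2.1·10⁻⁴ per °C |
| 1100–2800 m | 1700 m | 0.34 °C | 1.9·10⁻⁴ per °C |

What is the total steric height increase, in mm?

305 mm

Layer 1: 2 × 2.4×10⁻⁴ × 190 = 0.09120 m
350 × 0.66 × 2.4×10⁻⁴ = 0.05544 m
540–1100 m: 560 × 2.1×10⁻⁴ × 0.41 = 0.048216 m
1100–2800 m: 1700 × 1.9×10⁻⁴ × 0.34 = 0.10982 m
Δh = 0.09120 + 0.05544 + 0.048216 + 0.10982 = 0.304676 m ≈ 305 mm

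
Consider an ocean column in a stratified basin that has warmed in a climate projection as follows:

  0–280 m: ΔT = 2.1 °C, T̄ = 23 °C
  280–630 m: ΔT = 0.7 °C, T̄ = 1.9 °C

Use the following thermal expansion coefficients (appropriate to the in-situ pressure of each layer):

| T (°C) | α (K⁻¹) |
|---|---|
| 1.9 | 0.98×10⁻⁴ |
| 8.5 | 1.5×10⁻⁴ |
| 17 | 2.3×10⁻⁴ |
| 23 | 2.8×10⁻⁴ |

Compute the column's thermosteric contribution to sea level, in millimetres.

Layer 1 at 23 °C → α = 2.8×10⁻⁴ K⁻¹
Layer 2 at 1.9 °C → α = 0.98×10⁻⁴ K⁻¹
0–280 m: 2.8×10⁻⁴ × 280 × 2.1 = 0.16464 m
Layer 2: 350 × 0.98×10⁻⁴ × 0.7 = 0.02401 m
Δh = 0.16464 + 0.02401 = 0.18865 m

189 mm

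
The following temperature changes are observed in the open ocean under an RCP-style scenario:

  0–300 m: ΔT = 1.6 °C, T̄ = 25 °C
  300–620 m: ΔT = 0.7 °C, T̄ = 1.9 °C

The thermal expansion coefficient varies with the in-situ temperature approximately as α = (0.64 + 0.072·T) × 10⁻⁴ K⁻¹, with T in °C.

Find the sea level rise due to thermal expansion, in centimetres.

13.5 cm of thermosteric rise

Layer 1: α = (0.64 + 0.072×25)×10⁻⁴ = 2.44×10⁻⁴ K⁻¹
Layer 2: α = (0.64 + 0.072×1.9)×10⁻⁴ = 0.7768×10⁻⁴ K⁻¹
0–300 m: 300 × 2.44×10⁻⁴ × 1.6 = 0.11712 m
0.7768×10⁻⁴ × 0.7 × 320 = 0.01740032 m
Δh = 0.11712 + 0.01740032 = 0.13452032 m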